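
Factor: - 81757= - 13^1*19^1*331^1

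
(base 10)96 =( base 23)44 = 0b1100000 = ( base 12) 80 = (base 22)48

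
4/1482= 2/741 =0.00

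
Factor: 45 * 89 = 4005 = 3^2 * 5^1 * 89^1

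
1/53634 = 1/53634= 0.00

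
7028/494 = 3514/247 = 14.23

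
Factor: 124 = 2^2*31^1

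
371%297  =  74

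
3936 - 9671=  - 5735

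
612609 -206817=405792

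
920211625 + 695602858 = 1615814483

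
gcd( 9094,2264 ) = 2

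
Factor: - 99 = - 3^2*11^1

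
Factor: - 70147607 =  - 29^1*2418883^1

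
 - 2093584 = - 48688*43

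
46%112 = 46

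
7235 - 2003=5232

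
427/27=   15 + 22/27 = 15.81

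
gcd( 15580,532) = 76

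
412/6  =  68 + 2/3=68.67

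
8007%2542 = 381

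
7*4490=31430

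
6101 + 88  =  6189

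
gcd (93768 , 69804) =12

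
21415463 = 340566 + 21074897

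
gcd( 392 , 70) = 14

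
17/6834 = 1/402 = 0.00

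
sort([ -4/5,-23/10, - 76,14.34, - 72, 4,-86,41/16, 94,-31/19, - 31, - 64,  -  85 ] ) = [ - 86, - 85 , - 76,-72,-64, - 31, - 23/10 , - 31/19, -4/5, 41/16, 4, 14.34, 94]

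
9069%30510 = 9069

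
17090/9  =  17090/9 = 1898.89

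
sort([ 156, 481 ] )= [ 156 , 481 ] 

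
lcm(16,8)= 16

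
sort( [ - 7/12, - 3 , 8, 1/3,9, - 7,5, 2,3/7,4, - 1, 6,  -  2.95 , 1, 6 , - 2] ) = [ - 7, - 3, - 2.95, -2, - 1, - 7/12,1/3, 3/7, 1, 2, 4,5,6, 6, 8 , 9 ] 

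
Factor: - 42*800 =-33600 = - 2^6 * 3^1*5^2*7^1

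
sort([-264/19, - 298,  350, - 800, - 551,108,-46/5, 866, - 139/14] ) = [ - 800,-551,- 298,-264/19,-139/14, - 46/5 , 108,  350 , 866]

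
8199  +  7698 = 15897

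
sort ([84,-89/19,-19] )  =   [-19, - 89/19,84 ]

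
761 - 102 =659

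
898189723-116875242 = 781314481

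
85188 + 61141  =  146329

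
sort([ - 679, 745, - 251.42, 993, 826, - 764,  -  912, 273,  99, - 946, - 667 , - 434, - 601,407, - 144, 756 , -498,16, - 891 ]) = [ -946, - 912, - 891,-764, - 679, - 667,-601, - 498, - 434, - 251.42  ,-144, 16,99,273,407, 745,  756, 826,993] 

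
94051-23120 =70931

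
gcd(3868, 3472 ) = 4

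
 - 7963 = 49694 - 57657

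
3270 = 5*654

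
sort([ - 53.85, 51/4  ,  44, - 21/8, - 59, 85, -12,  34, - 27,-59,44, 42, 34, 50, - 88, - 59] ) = [ - 88, - 59,-59, - 59, - 53.85 , - 27, - 12, - 21/8, 51/4, 34, 34 , 42,44, 44, 50 , 85 ]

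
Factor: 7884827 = 7884827^1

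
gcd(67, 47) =1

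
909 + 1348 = 2257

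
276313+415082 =691395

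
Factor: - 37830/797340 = -13/274 = - 2^( - 1 )*13^1*137^( - 1) 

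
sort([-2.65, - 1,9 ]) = [ - 2.65, - 1, 9]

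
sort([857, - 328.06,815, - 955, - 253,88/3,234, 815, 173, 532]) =[ - 955,-328.06,  -  253,  88/3, 173,234, 532,  815,  815,857 ]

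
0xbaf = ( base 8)5657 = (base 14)1139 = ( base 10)2991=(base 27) 42L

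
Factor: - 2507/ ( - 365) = 5^( - 1)*23^1* 73^( - 1 ) * 109^1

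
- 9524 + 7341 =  - 2183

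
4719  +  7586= 12305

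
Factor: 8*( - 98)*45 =-35280 = - 2^4 * 3^2*5^1*7^2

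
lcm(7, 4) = 28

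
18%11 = 7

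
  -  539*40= -21560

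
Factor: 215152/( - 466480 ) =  - 5^( -1)*7^( - 2)*113^1 = -113/245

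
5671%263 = 148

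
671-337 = 334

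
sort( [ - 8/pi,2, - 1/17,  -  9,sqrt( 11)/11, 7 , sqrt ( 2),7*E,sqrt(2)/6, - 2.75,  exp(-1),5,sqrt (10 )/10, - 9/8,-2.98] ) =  [  -  9,-2.98, - 2.75, - 8/pi, -9/8, - 1/17,sqrt( 2)/6,sqrt ( 11) /11,  sqrt( 10 ) /10, exp( - 1), sqrt (2),2, 5,7, 7*E] 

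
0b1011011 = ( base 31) 2T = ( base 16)5b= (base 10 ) 91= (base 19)4F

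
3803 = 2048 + 1755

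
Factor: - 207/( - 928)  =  2^( - 5)*3^2*23^1*29^ ( - 1)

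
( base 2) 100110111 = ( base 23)dc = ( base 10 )311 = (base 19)g7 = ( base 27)BE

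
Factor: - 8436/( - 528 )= 2^( - 2) * 11^( - 1)*19^1 * 37^1= 703/44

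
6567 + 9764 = 16331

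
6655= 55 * 121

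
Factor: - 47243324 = - 2^2*499^1*23669^1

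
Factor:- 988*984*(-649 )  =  630952608 = 2^5*3^1 * 11^1*13^1*19^1 * 41^1*59^1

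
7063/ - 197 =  - 36 + 29/197 = - 35.85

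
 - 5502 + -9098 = - 14600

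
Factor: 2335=5^1* 467^1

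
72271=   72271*1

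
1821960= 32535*56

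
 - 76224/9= -8470  +  2/3   =  - 8469.33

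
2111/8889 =2111/8889 = 0.24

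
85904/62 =1385 + 17/31 = 1385.55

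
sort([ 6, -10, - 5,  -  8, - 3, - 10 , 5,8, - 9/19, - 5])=[ - 10,-10, - 8, - 5 , - 5, - 3, - 9/19, 5, 6, 8] 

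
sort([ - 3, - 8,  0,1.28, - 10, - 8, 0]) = [ - 10,-8,- 8,  -  3 , 0,  0,1.28 ] 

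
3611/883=4 + 79/883 = 4.09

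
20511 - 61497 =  - 40986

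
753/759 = 251/253= 0.99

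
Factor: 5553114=2^1 *3^1*7^1*109^1*1213^1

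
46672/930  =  50 + 86/465= 50.18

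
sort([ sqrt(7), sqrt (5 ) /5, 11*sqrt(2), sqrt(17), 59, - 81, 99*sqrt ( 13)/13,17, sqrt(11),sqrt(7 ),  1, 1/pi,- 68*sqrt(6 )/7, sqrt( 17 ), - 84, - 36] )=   [ - 84, - 81  , - 36,-68*sqrt ( 6 ) /7  ,  1/pi, sqrt(5 )/5, 1, sqrt(7), sqrt(7), sqrt (11),  sqrt( 17 ),sqrt(17),  11*sqrt( 2 ), 17, 99*sqrt(13) /13, 59]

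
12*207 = 2484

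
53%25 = 3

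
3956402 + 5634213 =9590615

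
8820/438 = 20 + 10/73 =20.14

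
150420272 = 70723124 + 79697148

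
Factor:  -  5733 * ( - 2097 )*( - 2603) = - 3^4*7^2*13^1*19^1*137^1*233^1 =- 31293528903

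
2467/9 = 274 + 1/9 = 274.11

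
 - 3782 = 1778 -5560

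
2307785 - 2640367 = -332582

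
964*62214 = 59974296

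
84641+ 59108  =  143749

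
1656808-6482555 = -4825747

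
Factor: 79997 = 79997^1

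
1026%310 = 96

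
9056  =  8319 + 737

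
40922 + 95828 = 136750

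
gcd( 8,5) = 1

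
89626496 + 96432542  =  186059038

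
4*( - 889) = -3556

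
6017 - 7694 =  - 1677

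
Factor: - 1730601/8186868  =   - 192289/909652 = - 2^( - 2)*37^1*71^( - 1 )*3203^ ( - 1)*5197^1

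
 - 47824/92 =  - 11956/23 = - 519.83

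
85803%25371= 9690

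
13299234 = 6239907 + 7059327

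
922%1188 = 922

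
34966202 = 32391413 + 2574789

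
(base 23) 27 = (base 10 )53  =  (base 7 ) 104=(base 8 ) 65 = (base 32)1l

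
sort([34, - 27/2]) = [ - 27/2,34]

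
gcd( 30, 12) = 6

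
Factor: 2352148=2^2 *588037^1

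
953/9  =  105 + 8/9 = 105.89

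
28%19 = 9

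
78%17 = 10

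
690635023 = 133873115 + 556761908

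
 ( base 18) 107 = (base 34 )9P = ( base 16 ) 14B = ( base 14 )199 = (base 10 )331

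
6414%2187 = 2040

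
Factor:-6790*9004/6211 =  - 61137160/6211 = -2^3*5^1 * 7^1*97^1*2251^1*6211^(  -  1 ) 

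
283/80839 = 283/80839  =  0.00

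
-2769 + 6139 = 3370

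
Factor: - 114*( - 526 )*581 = 34839084 = 2^2*3^1*7^1*19^1*83^1*263^1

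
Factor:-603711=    - 3^2*67079^1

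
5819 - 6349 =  - 530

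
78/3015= 26/1005 = 0.03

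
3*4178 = 12534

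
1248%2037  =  1248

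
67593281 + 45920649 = 113513930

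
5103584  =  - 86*( - 59344)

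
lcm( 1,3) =3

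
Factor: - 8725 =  - 5^2* 349^1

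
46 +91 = 137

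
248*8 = 1984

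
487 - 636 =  - 149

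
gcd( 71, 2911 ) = 71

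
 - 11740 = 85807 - 97547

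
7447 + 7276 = 14723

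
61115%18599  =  5318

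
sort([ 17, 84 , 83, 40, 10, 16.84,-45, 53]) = [ - 45,10,16.84, 17,40, 53, 83, 84]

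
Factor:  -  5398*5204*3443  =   - 96717974056 = -  2^3*11^1*313^1*1301^1* 2699^1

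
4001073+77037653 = 81038726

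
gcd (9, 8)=1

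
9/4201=9/4201= 0.00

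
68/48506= 34/24253= 0.00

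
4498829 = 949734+3549095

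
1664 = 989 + 675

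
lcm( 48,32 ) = 96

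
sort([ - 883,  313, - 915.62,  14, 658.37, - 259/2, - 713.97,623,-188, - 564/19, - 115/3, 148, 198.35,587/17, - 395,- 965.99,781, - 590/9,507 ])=[ - 965.99, - 915.62,-883, - 713.97 , - 395, - 188, - 259/2, - 590/9, - 115/3, - 564/19, 14, 587/17,148,198.35,313,507,623,658.37, 781]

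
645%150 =45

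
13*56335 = 732355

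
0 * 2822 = 0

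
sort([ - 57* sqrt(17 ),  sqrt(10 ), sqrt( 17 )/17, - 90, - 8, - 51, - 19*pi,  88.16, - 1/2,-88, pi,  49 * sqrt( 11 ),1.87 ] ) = [ - 57 * sqrt( 17), - 90, - 88, - 19*pi, - 51, - 8, -1/2, sqrt( 17)/17,  1.87, pi, sqrt( 10),88.16, 49 * sqrt ( 11 )]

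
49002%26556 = 22446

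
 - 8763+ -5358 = -14121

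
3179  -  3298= - 119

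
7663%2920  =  1823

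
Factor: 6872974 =2^1*3436487^1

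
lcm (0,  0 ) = 0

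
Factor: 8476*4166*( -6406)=-2^4 * 13^1*163^1 * 2083^1*3203^1 = -  226202368496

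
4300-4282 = 18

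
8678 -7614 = 1064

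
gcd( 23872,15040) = 64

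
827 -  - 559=1386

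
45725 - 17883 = 27842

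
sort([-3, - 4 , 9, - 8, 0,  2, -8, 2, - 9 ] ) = [ - 9  , - 8, - 8,-4, - 3,0, 2, 2 , 9 ] 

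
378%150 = 78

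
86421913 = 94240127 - 7818214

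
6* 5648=33888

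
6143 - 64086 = -57943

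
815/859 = 815/859=0.95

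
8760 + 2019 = 10779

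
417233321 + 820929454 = 1238162775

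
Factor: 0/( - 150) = 0 = 0^1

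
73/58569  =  73/58569 = 0.00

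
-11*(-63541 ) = 698951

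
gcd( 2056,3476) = 4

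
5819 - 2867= 2952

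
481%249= 232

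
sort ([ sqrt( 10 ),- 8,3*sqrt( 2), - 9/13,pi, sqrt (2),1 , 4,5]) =[-8 ,-9/13, 1  ,  sqrt( 2),pi , sqrt(10) , 4, 3*sqrt(2),5 ] 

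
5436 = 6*906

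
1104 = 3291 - 2187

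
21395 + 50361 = 71756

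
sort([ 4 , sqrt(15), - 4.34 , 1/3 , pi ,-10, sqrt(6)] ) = [ - 10, - 4.34, 1/3,sqrt( 6 ), pi, sqrt(15 ) , 4 ] 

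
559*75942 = 42451578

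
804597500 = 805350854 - 753354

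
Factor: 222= 2^1*3^1*37^1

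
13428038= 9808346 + 3619692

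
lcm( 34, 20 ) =340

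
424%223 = 201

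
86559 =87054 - 495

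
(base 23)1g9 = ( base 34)qm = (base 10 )906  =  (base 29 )127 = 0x38A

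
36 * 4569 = 164484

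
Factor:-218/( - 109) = 2 = 2^1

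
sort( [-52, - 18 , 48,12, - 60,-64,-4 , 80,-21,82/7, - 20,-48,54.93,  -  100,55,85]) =[ - 100, - 64,  -  60 ,-52, - 48,-21 , - 20, - 18 , -4,82/7,12,48, 54.93,55, 80, 85]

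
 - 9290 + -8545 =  - 17835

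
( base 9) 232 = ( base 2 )10111111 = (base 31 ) 65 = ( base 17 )B4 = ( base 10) 191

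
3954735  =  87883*45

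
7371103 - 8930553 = - 1559450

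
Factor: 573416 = 2^3*229^1 * 313^1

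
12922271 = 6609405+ 6312866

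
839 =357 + 482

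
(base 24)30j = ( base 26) 2f5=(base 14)8CB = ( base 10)1747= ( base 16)6d3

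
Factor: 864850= 2^1 * 5^2*7^2 * 353^1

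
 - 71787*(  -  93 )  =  6676191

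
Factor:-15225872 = - 2^4*103^1 *9239^1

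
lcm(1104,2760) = 5520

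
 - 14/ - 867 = 14/867 = 0.02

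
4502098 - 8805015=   -  4302917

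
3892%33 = 31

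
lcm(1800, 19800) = 19800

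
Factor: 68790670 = 2^1*5^1*13^1 * 17^2*1831^1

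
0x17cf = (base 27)89k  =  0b1011111001111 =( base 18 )10EB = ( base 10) 6095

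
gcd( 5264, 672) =112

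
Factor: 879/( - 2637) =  - 3^ ( - 1 ) = - 1/3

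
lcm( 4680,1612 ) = 145080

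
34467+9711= 44178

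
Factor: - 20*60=-1200=-2^4* 3^1*5^2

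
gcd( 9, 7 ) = 1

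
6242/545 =6242/545 = 11.45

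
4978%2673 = 2305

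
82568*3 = 247704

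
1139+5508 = 6647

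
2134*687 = 1466058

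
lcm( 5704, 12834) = 51336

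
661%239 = 183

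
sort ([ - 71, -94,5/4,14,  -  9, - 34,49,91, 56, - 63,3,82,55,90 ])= [ - 94, - 71, - 63,-34,-9,5/4,3,14, 49,55,56,82 , 90,91] 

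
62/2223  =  62/2223 = 0.03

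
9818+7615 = 17433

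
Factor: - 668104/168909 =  - 2^3*3^( - 1)*13^( - 1) * 23^1*61^( - 1) * 71^( - 1 ) *3631^1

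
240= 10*24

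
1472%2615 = 1472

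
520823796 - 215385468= 305438328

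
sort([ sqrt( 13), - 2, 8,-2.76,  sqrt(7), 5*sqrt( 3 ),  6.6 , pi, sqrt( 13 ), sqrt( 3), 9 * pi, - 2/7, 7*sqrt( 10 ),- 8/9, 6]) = [ - 2.76, - 2, - 8/9, - 2/7, sqrt( 3),sqrt( 7) , pi,  sqrt(13 ), sqrt( 13 ),6, 6.6,8, 5*sqrt( 3), 7*sqrt(10 ), 9*pi] 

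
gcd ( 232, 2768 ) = 8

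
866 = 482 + 384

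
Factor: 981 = 3^2*109^1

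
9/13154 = 9/13154 = 0.00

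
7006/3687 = 1 + 3319/3687 = 1.90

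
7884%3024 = 1836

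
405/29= 405/29 = 13.97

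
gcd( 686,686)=686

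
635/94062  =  635/94062  =  0.01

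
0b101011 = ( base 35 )18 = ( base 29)1E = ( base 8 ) 53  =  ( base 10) 43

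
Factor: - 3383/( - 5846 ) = 2^( - 1)*17^1*37^( - 1 ) * 79^( - 1)*199^1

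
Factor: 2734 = 2^1*1367^1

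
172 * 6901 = 1186972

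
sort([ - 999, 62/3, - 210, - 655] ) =[ - 999, - 655, - 210, 62/3]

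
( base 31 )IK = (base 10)578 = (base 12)402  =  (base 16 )242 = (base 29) jr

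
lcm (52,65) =260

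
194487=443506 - 249019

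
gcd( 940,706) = 2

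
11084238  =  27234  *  407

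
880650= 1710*515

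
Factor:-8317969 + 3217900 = -3^1*13^1*251^1*521^1 = -5100069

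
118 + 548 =666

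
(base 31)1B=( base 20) 22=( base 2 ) 101010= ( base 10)42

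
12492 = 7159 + 5333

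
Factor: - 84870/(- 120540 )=69/98= 2^( - 1 )*3^1*7^( - 2)*23^1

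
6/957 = 2/319 = 0.01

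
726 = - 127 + 853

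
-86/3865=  - 1+3779/3865 = - 0.02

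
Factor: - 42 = - 2^1*3^1 * 7^1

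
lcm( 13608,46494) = 557928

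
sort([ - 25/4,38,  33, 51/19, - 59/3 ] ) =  [ - 59/3, - 25/4,51/19, 33,  38]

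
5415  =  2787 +2628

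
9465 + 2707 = 12172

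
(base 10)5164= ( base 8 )12054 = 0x142C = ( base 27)727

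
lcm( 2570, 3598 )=17990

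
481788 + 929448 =1411236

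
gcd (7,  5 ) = 1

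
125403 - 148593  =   - 23190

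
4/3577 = 4/3577 = 0.00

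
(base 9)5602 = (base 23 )7ig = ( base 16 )1025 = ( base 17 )e52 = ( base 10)4133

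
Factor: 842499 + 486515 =2^1*664507^1 = 1329014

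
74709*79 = 5902011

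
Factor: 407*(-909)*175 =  -3^2*5^2*7^1  *11^1 * 37^1 * 101^1 = - 64743525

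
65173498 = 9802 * 6649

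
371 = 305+66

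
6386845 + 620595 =7007440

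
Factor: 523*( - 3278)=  - 1714394 = -  2^1 * 11^1*149^1*523^1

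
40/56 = 5/7 = 0.71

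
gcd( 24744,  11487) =3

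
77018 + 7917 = 84935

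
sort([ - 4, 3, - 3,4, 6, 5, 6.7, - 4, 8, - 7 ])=[-7,-4,-4, - 3, 3,4 , 5,6, 6.7,8]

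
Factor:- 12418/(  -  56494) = 7^1  *  47^(-1)*601^( - 1)*887^1 = 6209/28247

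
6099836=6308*967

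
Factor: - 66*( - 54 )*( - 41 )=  - 2^2  *3^4*11^1*41^1 = - 146124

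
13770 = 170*81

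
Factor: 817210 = 2^1 *5^1*71^1*1151^1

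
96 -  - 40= 136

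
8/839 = 8/839 = 0.01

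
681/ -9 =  - 76 + 1/3 = - 75.67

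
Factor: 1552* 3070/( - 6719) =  - 2^5*5^1 * 97^1*307^1 * 6719^( - 1) = - 4764640/6719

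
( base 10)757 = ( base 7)2131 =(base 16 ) 2f5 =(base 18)261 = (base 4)23311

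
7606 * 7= 53242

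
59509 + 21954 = 81463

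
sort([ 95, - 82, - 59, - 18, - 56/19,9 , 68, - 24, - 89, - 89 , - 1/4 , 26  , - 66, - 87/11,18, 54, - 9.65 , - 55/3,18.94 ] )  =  [ - 89, - 89, - 82, - 66, - 59, - 24, - 55/3,-18, - 9.65, - 87/11, - 56/19, - 1/4, 9,18,  18.94, 26, 54,68, 95]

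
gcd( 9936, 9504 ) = 432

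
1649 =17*97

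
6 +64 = 70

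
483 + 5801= 6284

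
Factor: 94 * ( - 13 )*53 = - 64766 =- 2^1 * 13^1*47^1  *53^1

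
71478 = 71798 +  - 320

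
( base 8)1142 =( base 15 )2aa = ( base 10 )610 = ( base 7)1531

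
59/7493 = 1/127= 0.01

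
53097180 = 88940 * 597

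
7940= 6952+988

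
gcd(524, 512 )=4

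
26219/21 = 1248 + 11/21 = 1248.52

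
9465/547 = 17+ 166/547 = 17.30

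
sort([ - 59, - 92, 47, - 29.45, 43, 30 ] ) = [ - 92, - 59, - 29.45,  30,43, 47]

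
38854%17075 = 4704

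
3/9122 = 3/9122 = 0.00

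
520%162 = 34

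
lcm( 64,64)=64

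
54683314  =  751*72814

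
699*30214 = 21119586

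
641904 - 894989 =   -  253085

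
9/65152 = 9/65152= 0.00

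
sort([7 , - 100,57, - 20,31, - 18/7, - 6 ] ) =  [-100, - 20, - 6, - 18/7,7,31,  57 ]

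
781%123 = 43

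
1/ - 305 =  - 1/305 = - 0.00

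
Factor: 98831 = 23^1*4297^1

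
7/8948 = 7/8948= 0.00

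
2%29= 2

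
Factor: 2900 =2^2*5^2*29^1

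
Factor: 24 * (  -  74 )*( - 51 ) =2^4*3^2*17^1*37^1 = 90576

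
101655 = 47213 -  - 54442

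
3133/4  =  783 + 1/4= 783.25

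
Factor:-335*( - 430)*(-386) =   -  2^2 * 5^2 * 43^1* 67^1*193^1 = -  55603300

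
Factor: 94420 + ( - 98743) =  - 4323 = -  3^1*11^1*131^1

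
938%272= 122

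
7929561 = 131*60531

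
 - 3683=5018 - 8701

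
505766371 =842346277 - 336579906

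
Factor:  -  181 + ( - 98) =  - 279 = - 3^2 * 31^1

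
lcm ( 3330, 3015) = 223110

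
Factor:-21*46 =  - 2^1*3^1*7^1*23^1 =- 966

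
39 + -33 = 6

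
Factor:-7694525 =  - 5^2 * 19^1* 97^1*167^1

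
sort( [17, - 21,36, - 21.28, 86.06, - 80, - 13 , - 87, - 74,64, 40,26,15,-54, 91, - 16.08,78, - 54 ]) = [ - 87,  -  80,-74, - 54, - 54,-21.28,  -  21, - 16.08,-13,15, 17, 26,36,40, 64,78,86.06,91 ] 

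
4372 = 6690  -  2318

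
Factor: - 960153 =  - 3^1*271^1*1181^1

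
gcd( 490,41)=1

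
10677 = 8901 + 1776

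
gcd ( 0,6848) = 6848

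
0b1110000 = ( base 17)6A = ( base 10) 112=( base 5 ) 422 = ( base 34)3A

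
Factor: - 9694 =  - 2^1*37^1*131^1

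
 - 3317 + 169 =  - 3148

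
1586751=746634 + 840117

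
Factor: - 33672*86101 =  - 2899192872 = - 2^3*3^1*23^1*29^1*61^1*2969^1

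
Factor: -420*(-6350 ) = 2^3*3^1*5^3*7^1*127^1 = 2667000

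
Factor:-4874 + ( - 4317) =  - 7^1*13^1 * 101^1 =- 9191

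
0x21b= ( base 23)10A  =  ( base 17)1EC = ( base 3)201222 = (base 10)539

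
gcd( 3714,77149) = 1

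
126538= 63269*2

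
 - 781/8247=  -781/8247 = - 0.09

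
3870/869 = 4 + 394/869 = 4.45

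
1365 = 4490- 3125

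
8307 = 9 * 923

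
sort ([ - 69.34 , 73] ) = [ - 69.34,73 ]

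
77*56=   4312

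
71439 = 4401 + 67038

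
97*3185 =308945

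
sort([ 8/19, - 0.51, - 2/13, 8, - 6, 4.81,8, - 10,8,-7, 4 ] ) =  [-10,-7, - 6, - 0.51,-2/13,  8/19,4, 4.81,8, 8,8]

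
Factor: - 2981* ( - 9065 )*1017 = 27482152005 = 3^2 * 5^1 * 7^2*11^1*37^1 * 113^1*271^1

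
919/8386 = 919/8386=0.11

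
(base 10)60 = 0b111100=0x3c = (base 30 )20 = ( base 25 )2A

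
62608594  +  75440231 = 138048825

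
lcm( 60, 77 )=4620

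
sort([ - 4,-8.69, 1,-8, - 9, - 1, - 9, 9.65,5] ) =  [ - 9,-9, - 8.69,-8, - 4,-1, 1, 5, 9.65] 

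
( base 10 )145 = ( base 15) 9A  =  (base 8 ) 221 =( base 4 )2101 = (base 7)265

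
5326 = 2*2663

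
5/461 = 5/461= 0.01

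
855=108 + 747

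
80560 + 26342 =106902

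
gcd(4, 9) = 1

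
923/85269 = 923/85269 = 0.01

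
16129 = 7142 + 8987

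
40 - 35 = 5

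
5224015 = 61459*85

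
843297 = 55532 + 787765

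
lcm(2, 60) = 60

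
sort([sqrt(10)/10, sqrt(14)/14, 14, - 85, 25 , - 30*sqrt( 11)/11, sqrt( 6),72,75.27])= [-85, - 30*sqrt( 11)/11,sqrt( 14)/14, sqrt(10)/10 , sqrt(6 ), 14,25,72, 75.27]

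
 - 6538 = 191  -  6729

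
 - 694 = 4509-5203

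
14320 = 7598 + 6722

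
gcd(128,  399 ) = 1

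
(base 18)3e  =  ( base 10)68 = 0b1000100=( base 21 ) 35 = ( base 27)2e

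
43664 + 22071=65735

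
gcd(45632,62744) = 5704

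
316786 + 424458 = 741244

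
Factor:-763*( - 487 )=371581 = 7^1 * 109^1*487^1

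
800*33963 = 27170400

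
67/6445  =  67/6445=0.01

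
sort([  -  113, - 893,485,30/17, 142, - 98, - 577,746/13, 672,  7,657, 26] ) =[ - 893, - 577, - 113, - 98, 30/17, 7, 26, 746/13,  142, 485,657,672 ] 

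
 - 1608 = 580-2188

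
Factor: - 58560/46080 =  - 2^( - 4 ) * 3^( - 1)*61^1 = - 61/48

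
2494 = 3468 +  - 974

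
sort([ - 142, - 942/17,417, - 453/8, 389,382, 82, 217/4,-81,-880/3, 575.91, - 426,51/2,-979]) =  [ - 979, - 426, - 880/3, - 142, - 81, - 453/8, - 942/17, 51/2, 217/4, 82,382 , 389, 417, 575.91 ]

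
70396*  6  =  422376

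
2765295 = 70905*39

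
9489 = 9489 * 1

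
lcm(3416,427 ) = 3416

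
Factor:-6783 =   -  3^1*7^1*17^1*19^1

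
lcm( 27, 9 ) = 27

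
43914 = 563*78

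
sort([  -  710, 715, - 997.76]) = [- 997.76, - 710,715 ] 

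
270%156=114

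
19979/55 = 19979/55 = 363.25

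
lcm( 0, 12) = 0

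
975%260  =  195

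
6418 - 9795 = - 3377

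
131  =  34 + 97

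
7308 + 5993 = 13301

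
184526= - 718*(-257 ) 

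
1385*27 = 37395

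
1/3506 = 1/3506  =  0.00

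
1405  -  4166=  - 2761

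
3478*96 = 333888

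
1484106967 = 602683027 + 881423940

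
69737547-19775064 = 49962483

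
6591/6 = 1098 + 1/2 = 1098.50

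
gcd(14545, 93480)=5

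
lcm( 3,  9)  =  9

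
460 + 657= 1117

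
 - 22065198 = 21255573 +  - 43320771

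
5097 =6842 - 1745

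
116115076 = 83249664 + 32865412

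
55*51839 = 2851145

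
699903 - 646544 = 53359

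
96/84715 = 96/84715 =0.00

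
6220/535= 11+67/107 = 11.63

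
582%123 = 90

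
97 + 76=173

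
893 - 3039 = -2146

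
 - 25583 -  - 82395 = 56812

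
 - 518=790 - 1308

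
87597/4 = 87597/4 = 21899.25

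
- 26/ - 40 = 13/20 = 0.65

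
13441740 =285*47164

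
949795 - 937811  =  11984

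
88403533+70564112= 158967645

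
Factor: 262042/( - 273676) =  - 473/494 = -2^( - 1)*11^1*13^ ( - 1)*19^( - 1 )*43^1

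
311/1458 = 311/1458= 0.21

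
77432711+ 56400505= 133833216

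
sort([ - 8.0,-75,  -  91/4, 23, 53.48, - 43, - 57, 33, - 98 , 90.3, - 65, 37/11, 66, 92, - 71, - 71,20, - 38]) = [ - 98, - 75, - 71, - 71, - 65,-57, - 43 , - 38, - 91/4, - 8.0 , 37/11,20,  23, 33,53.48, 66,90.3,92]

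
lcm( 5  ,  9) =45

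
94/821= 94/821 = 0.11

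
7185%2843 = 1499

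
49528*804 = 39820512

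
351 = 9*39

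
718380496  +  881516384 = 1599896880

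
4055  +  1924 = 5979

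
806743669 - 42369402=764374267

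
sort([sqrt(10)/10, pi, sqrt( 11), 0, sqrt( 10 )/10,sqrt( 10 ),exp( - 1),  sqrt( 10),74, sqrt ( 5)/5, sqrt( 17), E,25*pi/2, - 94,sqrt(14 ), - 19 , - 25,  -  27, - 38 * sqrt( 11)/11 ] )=[-94, - 27, - 25, - 19, - 38 * sqrt( 11 )/11, 0, sqrt( 10 )/10,sqrt( 10)/10,  exp( - 1),sqrt(5)/5, E,pi, sqrt( 10)  ,  sqrt (10), sqrt( 11) , sqrt(14),sqrt (17 ), 25 * pi/2, 74 ]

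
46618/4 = 11654 + 1/2 = 11654.50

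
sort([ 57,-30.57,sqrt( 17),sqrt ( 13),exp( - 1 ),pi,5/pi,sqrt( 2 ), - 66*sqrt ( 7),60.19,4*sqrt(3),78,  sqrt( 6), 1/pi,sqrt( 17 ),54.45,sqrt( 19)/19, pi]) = [ - 66 * sqrt(7), - 30.57,sqrt( 19 ) /19,1/pi,exp(  -  1 ) , sqrt(2 ),5/pi, sqrt(6 ),pi,pi, sqrt( 13),sqrt (17 ),sqrt( 17),4*sqrt (3 ),54.45 , 57, 60.19, 78 ]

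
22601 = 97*233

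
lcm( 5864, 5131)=41048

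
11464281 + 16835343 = 28299624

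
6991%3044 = 903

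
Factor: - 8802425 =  - 5^2*352097^1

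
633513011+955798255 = 1589311266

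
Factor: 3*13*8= 312= 2^3*3^1*13^1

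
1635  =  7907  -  6272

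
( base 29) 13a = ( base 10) 938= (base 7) 2510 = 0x3AA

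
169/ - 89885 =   -  1 + 89716/89885 = - 0.00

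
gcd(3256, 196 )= 4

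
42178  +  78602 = 120780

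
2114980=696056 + 1418924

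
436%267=169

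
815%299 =217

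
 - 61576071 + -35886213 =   -  97462284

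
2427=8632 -6205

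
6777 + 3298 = 10075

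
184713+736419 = 921132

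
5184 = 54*96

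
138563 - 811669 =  - 673106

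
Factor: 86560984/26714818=2^2 * 13^(-1)*137^1*78979^1*1027493^ ( - 1 ) =43280492/13357409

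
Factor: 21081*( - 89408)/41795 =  - 1884810048/41795 = - 2^6*3^1*5^(  -  1 )*11^1*13^ (- 1 )*127^1*643^( - 1 )*7027^1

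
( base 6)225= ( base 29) 32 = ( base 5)324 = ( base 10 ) 89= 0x59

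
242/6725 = 242/6725 = 0.04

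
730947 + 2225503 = 2956450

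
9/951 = 3/317 = 0.01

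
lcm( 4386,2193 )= 4386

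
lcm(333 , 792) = 29304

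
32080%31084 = 996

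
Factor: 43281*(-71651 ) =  - 3101126931 = - 3^3*7^1*137^1*229^1*523^1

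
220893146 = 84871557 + 136021589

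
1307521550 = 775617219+531904331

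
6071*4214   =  25583194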